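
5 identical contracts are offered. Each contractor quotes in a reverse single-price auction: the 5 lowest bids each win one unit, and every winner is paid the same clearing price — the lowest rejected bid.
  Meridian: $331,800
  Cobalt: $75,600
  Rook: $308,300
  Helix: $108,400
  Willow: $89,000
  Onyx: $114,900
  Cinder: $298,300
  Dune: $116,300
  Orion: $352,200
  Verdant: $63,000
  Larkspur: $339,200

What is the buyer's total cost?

Bids ranked low→high: 63,000 (Verdant), 75,600 (Cobalt), 89,000 (Willow), 108,400 (Helix), 114,900 (Onyx), 116,300 (Dune), 298,300 (Cinder), …
Lowest 5: Verdant, Cobalt, Willow, Helix, Onyx.
Lowest unsuccessful bid: $116,300 → clearing price.
Total cost = 5 × $116,300 = $581,500.

Total cost: $581,500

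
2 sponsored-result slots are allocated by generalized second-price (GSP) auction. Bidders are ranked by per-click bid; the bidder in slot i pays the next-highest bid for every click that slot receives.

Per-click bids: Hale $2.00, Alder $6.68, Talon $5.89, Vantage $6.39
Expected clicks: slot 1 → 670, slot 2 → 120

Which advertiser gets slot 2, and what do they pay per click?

Ranked by bid: $6.68 (Alder) > $6.39 (Vantage) > $5.89 (Talon) > …
Slot 2 goes to the second-ranked bidder, Vantage, who pays the next bid down: $5.89/click.

Vantage; $5.89 per click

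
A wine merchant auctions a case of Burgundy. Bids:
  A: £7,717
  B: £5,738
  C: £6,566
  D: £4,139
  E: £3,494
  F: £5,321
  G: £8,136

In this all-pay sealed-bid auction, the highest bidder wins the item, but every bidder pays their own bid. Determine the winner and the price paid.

G pays £8,136

Bids in order: 8,136 (G) > 7,717 (A) > 6,566 (C) > 5,738 (B) > 5,321 (F) > 4,139 (D) > …
G wins with the top bid; all bids are sunk regardless.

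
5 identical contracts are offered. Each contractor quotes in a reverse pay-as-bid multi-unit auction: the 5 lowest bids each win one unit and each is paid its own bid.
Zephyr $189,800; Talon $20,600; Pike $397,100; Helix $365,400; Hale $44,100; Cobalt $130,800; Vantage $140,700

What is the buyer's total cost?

Sorting: 20,600 (Talon), 44,100 (Hale), 130,800 (Cobalt), 140,700 (Vantage), 189,800 (Zephyr), 365,400 (Helix), 397,100 (Pike)
Lowest 5: Talon, Hale, Cobalt, Vantage, Zephyr.
Total cost = 20,600 + 44,100 + 130,800 + 140,700 + 189,800 = $526,000.

Total cost: $526,000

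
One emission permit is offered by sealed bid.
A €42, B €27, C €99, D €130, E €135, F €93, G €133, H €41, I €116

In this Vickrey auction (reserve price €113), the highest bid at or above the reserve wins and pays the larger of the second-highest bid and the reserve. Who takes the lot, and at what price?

Bids in order: 135 (E) > 133 (G) > 130 (D) > 116 (I) > 99 (C) > 93 (F) > …
E has the top bid at or above the reserve (€135).
Second-highest bid €133 exceeds the reserve €113 → payment €133.

E pays €133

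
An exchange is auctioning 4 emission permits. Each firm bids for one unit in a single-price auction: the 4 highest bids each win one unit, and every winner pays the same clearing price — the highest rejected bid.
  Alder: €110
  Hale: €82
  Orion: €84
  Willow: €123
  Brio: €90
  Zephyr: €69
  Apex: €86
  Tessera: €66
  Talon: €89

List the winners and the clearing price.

Ordering the bids: 123 (Willow), 110 (Alder), 90 (Brio), 89 (Talon), 86 (Apex), 84 (Orion), …
Winners (4 units): Willow, Alder, Brio, Talon.
Highest unsuccessful bid: €86 → clearing price.

Willow, Alder, Brio, Talon; each pays €86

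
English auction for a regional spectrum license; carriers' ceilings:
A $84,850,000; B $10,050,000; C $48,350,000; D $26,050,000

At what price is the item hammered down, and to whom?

Sorting limits: 84,850,000 (A) > 48,350,000 (C) > 26,050,000 (D) > 10,050,000 (B)
Once the price passes $48,350,000, only A is left; the hammer falls at C's limit of $48,350,000.

A wins at $48,350,000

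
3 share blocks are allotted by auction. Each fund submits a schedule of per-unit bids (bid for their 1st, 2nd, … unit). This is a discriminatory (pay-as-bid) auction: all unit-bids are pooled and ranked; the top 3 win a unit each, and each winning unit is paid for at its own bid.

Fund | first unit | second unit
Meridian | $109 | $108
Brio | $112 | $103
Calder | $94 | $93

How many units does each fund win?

Brio 1, Meridian 2

Merging the schedules and taking the best 3: 112 (Brio-1), 109 (Meridian-1), 108 (Meridian-2)
Next rejected bid: $103 (not a price — pay-as-bid).
Allocation: Brio 1, Meridian 2.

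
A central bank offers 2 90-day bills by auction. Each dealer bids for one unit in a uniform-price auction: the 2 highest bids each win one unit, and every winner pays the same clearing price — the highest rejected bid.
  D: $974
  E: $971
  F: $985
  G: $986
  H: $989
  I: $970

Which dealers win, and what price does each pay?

Ordering the bids: 989 (H), 986 (G), 985 (F), 974 (D), …
The 2 highest are H, G.
Highest unsuccessful bid: $985 → clearing price.

H, G; each pays $985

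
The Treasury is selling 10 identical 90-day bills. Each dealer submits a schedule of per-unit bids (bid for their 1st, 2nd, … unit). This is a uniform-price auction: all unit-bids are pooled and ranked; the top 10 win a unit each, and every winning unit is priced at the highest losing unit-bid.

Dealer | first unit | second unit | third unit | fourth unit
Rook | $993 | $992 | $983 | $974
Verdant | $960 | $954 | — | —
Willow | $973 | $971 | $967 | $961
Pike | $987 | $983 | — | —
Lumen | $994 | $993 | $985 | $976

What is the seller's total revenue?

Merging the schedules and taking the best 10: 994 (Lumen-1), 993 (Rook-1), 993 (Lumen-2), 992 (Rook-2), 987 (Pike-1), 985 (Lumen-3), 983 (Rook-3), 983 (Pike-2), 976 (Lumen-4), 974 (Rook-4)
The (k+1)-th unit-bid is $973.
Allocation: Lumen 4, Pike 2, Rook 4. Every unit priced at $973.
Revenue = 10 × 973 = $9,730.

Total revenue: $9,730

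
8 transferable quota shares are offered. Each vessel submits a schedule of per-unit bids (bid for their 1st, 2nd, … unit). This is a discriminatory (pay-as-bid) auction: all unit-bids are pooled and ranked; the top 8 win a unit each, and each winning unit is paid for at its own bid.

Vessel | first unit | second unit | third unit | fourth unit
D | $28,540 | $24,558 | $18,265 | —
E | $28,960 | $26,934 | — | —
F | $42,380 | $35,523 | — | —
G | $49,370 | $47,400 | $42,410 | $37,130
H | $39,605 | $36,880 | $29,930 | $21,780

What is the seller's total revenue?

Pooled unit-bids ranked (top 8): 49,370 (G-1), 47,400 (G-2), 42,410 (G-3), 42,380 (F-1), 39,605 (H-1), 37,130 (G-4), 36,880 (H-2), 35,523 (F-2)
Next rejected bid: $29,930 (not a price — pay-as-bid).
Each winning unit pays its own bid.
Revenue = 49,370 + 47,400 + 42,410 + 42,380 + 39,605 + 37,130 + 36,880 + 35,523 = $330,698.

Total revenue: $330,698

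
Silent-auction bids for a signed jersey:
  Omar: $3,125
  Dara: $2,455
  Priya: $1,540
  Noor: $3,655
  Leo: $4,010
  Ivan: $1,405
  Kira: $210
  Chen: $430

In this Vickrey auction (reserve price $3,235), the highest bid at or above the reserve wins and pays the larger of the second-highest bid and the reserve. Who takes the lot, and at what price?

Rule: the highest bid at or above the reserve wins and pays the larger of the second-highest bid and the reserve.
Bids in order: 4,010 (Leo) > 3,655 (Noor) > 3,125 (Omar) > 2,455 (Dara) > 1,540 (Priya) > 1,405 (Ivan) > …
Highest eligible bid: Leo at $4,010.
max(second-highest $3,655, reserve $3,235) = $3,655; the reserve does not bind.

Leo pays $3,655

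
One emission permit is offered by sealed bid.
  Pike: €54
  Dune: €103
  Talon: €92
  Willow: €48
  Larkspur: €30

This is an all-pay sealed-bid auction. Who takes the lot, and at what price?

Bids in order: 103 (Dune) > 92 (Talon) > 54 (Pike) > 48 (Willow) > 30 (Larkspur)
Dune is highest and takes the item; every bidder forfeits their bid.

Dune pays €103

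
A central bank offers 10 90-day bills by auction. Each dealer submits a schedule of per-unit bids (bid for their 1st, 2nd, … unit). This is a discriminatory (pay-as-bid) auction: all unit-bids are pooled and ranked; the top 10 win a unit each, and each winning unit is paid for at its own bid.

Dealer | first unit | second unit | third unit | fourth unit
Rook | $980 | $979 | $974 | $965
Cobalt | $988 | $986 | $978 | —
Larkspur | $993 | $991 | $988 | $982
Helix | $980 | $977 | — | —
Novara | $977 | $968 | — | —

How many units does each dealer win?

Cobalt 3, Helix 1, Larkspur 4, Rook 2

Pooled unit-bids ranked (top 10): 993 (Larkspur-1), 991 (Larkspur-2), 988 (Cobalt-1), 988 (Larkspur-3), 986 (Cobalt-2), 982 (Larkspur-4), 980 (Rook-1), 980 (Helix-1), 979 (Rook-2), 978 (Cobalt-3)
Next rejected bid: $977 (not a price — pay-as-bid).
Allocation: Cobalt 3, Helix 1, Larkspur 4, Rook 2.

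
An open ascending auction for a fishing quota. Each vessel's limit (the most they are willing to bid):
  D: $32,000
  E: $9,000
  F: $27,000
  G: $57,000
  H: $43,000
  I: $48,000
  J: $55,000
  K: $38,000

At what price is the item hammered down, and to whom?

G wins at $55,000

Sorting limits: 57,000 (G) > 55,000 (J) > 48,000 (I) > 43,000 (H) > 38,000 (K) > 32,000 (D) > …
Bidding ends when J exits at $55,000; G takes it.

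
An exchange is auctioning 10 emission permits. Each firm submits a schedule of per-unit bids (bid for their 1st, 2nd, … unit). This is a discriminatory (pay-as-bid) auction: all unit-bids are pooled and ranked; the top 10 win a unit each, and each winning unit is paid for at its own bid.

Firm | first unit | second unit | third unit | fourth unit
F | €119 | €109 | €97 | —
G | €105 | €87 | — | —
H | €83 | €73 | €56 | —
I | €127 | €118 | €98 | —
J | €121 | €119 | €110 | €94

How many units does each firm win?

Merging the schedules and taking the best 10: 127 (I-1), 121 (J-1), 119 (F-1), 119 (J-2), 118 (I-2), 110 (J-3), 109 (F-2), 105 (G-1), 98 (I-3), 97 (F-3)
Next rejected bid: €94 (not a price — pay-as-bid).
Allocation: F 3, G 1, I 3, J 3.

F 3, G 1, I 3, J 3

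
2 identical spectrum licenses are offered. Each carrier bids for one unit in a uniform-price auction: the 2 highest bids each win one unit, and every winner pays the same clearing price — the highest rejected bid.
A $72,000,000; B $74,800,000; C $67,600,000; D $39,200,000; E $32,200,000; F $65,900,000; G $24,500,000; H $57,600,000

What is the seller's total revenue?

Bids ranked high→low: 74,800,000 (B), 72,000,000 (A), 67,600,000 (C), 65,900,000 (F), …
Winners (2 units): B, A.
Highest unsuccessful bid: $67,600,000 → clearing price.
Total revenue = 2 × $67,600,000 = $135,200,000.

Total revenue: $135,200,000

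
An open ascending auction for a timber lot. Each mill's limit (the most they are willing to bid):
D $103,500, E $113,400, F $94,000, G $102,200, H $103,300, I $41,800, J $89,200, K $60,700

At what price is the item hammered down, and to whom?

E wins at $103,500

Limits in order: 113,400 (E) > 103,500 (D) > 103,300 (H) > 102,200 (G) > 94,000 (F) > 89,200 (J) > …
Once the price passes $103,500, only E is left; the hammer falls at D's limit of $103,500.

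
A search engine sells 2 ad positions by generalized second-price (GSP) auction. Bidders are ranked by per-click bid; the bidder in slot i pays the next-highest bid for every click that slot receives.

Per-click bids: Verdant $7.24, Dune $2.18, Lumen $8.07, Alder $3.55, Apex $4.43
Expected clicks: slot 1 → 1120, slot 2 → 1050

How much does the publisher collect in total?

Total revenue: $12760.30

Per-click bids in order: $8.07 (Lumen) > $7.24 (Verdant) > $4.43 (Apex) > …
Slot 1: Lumen pays $7.24 × 1120 = $8108.80
Slot 2: Verdant pays $4.43 × 1050 = $4651.50
Total = $12760.30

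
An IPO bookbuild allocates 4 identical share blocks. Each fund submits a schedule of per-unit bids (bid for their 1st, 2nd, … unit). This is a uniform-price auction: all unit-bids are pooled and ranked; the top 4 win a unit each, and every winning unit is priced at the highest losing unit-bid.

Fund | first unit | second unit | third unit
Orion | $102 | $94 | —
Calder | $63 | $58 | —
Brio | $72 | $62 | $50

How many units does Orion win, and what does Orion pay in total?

Orion: 2 units, pays $124

All unit-bids, highest first — top 4: 102 (Orion-1), 94 (Orion-2), 72 (Brio-1), 63 (Calder-1)
First bid not allocated: $62.
Orion wins 2 unit(s) at $62 each.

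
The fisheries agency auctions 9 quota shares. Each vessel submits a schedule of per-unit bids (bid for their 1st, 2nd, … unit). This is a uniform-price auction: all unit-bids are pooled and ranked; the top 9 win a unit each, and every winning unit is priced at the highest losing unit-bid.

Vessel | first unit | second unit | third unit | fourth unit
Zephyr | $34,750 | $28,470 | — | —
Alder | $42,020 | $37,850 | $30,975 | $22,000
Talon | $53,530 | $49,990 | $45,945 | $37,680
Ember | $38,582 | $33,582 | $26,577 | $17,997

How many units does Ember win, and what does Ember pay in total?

Ember: 2 units, pays $61,950

Pooled unit-bids ranked (top 9): 53,530 (Talon-1), 49,990 (Talon-2), 45,945 (Talon-3), 42,020 (Alder-1), 38,582 (Ember-1), 37,850 (Alder-2), 37,680 (Talon-4), 34,750 (Zephyr-1), 33,582 (Ember-2)
First bid not allocated: $30,975.
Ember wins 2 unit(s) at $30,975 each.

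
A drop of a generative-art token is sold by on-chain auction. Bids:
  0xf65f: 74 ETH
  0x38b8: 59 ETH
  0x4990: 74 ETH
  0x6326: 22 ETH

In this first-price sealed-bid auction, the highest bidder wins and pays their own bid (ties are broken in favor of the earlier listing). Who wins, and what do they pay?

0xf65f pays 74 ETH

Sorting bids: 74 (0xf65f) > 74 (0x4990) > 59 (0x38b8) > 22 (0x6326)
Tie at 74 ETH → 0xf65f wins by tie-break.
0xf65f is highest → pays own bid, 74 ETH.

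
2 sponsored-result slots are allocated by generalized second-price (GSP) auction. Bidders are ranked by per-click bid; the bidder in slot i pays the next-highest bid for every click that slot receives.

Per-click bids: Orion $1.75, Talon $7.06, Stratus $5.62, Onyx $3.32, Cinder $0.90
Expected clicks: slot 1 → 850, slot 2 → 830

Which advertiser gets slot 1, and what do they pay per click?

Ranked by bid: $7.06 (Talon) > $5.62 (Stratus) > $3.32 (Onyx) > …
Slot 1 goes to the first-ranked bidder, Talon, who pays the next bid down: $5.62/click.

Talon; $5.62 per click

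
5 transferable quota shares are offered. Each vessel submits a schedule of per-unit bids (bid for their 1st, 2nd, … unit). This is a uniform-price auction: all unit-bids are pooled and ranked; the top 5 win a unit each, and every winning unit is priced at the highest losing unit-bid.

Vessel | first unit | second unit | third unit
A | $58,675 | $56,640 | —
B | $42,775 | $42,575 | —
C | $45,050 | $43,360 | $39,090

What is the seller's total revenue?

Total revenue: $212,875

Merging the schedules and taking the best 5: 58,675 (A-1), 56,640 (A-2), 45,050 (C-1), 43,360 (C-2), 42,775 (B-1)
Highest rejected unit-bid = $42,575.
Allocation: A 2, B 1, C 2. Every unit priced at $42,575.
Revenue = 5 × 42,575 = $212,875.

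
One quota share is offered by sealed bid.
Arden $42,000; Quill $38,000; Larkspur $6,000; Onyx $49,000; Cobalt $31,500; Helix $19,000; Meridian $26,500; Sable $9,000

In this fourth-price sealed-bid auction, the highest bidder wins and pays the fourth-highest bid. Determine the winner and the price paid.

Bids in order: 49,000 (Onyx) > 42,000 (Arden) > 38,000 (Quill) > 31,500 (Cobalt) > 26,500 (Meridian) > 19,000 (Helix) > …
Onyx wins; payment is bid #4 in the ranking = $31,500.

Onyx pays $31,500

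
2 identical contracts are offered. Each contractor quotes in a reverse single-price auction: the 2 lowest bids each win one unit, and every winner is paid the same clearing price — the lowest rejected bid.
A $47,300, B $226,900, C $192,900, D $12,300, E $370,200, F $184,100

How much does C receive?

C is paid $0

Sorting: 12,300 (D), 47,300 (A), 184,100 (F), 192,900 (C), …
The 2 lowest are D, A.
Lowest unsuccessful bid: $184,100 → clearing price.
C does not win → is paid $0.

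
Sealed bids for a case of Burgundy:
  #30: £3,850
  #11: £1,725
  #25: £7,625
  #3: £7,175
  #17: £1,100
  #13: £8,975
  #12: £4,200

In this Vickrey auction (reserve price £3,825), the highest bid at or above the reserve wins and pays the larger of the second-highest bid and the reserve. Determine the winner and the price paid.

Bids in order: 8,975 (#13) > 7,625 (#25) > 7,175 (#3) > 4,200 (#12) > 3,850 (#30) > 1,725 (#11) > …
Highest eligible bid: #13 at £8,975.
Second-highest bid £7,625 exceeds the reserve £3,825 → payment £7,625.

#13 pays £7,625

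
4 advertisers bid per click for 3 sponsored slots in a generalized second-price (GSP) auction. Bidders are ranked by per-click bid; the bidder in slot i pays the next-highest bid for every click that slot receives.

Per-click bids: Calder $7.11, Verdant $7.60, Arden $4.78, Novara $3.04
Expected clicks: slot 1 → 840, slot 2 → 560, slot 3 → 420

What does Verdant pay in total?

Verdant pays $5972.40

Ranked by bid: $7.60 (Verdant) > $7.11 (Calder) > $4.78 (Arden) > $3.04 (Novara)
Verdant holds slot 1 → pays next bid $7.11 × 840 clicks = $5972.40.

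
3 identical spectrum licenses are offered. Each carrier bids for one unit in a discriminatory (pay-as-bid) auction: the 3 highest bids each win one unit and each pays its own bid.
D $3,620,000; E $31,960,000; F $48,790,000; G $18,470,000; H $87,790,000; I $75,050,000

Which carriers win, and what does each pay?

Sorting: 87,790,000 (H), 75,050,000 (I), 48,790,000 (F), 31,960,000 (E), 18,470,000 (G), …
Top 3: H, I, F.
Each winner pays its own bid: H $87,790,000, I $75,050,000, F $48,790,000.

H $87,790,000, I $75,050,000, F $48,790,000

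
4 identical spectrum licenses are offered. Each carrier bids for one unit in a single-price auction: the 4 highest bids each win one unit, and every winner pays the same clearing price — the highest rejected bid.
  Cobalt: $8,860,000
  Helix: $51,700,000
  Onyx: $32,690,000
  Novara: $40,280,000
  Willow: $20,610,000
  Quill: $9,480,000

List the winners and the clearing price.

Sorting: 51,700,000 (Helix), 40,280,000 (Novara), 32,690,000 (Onyx), 20,610,000 (Willow), 9,480,000 (Quill), 8,860,000 (Cobalt)
The 4 highest are Helix, Novara, Onyx, Willow.
Highest unsuccessful bid: $9,480,000 → clearing price.

Helix, Novara, Onyx, Willow; each pays $9,480,000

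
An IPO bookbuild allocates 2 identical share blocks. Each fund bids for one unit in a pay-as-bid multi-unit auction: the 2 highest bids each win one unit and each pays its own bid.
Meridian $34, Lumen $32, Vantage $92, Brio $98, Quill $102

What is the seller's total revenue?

Total revenue: $200

Sorting: 102 (Quill), 98 (Brio), 92 (Vantage), 34 (Meridian), …
Winners (2 units): Quill, Brio.
Total revenue = 102 + 98 = $200.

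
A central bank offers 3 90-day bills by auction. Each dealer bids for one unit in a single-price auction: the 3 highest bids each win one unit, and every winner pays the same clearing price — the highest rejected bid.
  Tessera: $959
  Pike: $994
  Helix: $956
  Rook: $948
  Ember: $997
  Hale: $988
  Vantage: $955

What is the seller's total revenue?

Ordering the bids: 997 (Ember), 994 (Pike), 988 (Hale), 959 (Tessera), 956 (Helix), …
Top 3: Ember, Pike, Hale.
First losing bid is Tessera's $959, which sets the uniform price.
Total revenue = 3 × $959 = $2,877.

Total revenue: $2,877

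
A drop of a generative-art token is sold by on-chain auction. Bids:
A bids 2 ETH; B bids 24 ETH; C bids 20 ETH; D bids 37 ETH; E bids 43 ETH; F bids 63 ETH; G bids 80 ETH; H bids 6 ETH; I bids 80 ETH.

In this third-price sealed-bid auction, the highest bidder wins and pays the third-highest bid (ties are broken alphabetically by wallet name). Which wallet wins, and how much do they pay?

Bids ranked: 80 (G) > 80 (I) > 63 (F) > 43 (E) > 37 (D) > 24 (B) > …
G and I tie at 80 ETH; tie-break gives it to G.
G wins; payment is bid #3 in the ranking = 63 ETH.

G pays 63 ETH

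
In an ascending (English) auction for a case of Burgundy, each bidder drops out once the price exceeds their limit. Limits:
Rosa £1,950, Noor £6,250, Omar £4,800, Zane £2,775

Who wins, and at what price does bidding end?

Sorting limits: 6,250 (Noor) > 4,800 (Omar) > 2,775 (Zane) > 1,950 (Rosa)
Bidding ends when Omar exits at £4,800; Noor takes it.

Noor wins at £4,800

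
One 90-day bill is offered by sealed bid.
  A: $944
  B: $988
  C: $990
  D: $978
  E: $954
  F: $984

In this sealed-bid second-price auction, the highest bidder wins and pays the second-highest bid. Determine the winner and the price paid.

C pays $988

Sealed-bid second-price auction: the highest bidder wins and pays the second-highest bid.
Bids ranked: 990 (C) > 988 (B) > 984 (F) > 978 (D) > 954 (E) > 944 (A)
C is highest; pays the second-highest bid, $988.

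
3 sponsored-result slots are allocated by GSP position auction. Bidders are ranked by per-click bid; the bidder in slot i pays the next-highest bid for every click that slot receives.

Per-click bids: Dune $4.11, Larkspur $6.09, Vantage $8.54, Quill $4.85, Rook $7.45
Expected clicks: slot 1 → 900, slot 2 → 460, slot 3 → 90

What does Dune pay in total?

Dune pays $0.00

Sorting advertisers: $8.54 (Vantage) > $7.45 (Rook) > $6.09 (Larkspur) > $4.85 (Quill) > …
Dune ranks below slot 3 → no slot, pays nothing.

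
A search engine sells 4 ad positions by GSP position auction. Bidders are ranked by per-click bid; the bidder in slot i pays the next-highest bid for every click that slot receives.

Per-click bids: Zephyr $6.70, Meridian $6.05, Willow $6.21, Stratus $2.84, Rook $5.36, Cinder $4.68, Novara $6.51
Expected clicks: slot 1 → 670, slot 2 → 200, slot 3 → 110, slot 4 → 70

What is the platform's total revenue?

Sorting advertisers: $6.70 (Zephyr) > $6.51 (Novara) > $6.21 (Willow) > $6.05 (Meridian) > $5.36 (Rook) > …
Slot 1: Zephyr pays $6.51 × 670 = $4361.70
Slot 2: Novara pays $6.21 × 200 = $1242.00
Slot 3: Willow pays $6.05 × 110 = $665.50
Slot 4: Meridian pays $5.36 × 70 = $375.20
Total = $6644.40

Total revenue: $6644.40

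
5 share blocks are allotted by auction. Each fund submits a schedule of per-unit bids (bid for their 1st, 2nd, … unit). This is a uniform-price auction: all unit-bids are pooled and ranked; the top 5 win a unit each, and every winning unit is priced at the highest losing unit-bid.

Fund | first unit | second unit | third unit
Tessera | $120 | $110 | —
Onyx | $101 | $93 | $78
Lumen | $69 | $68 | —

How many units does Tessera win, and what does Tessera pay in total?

All unit-bids, highest first — top 5: 120 (Tessera-1), 110 (Tessera-2), 101 (Onyx-1), 93 (Onyx-2), 78 (Onyx-3)
The (k+1)-th unit-bid is $69.
Tessera wins 2 unit(s) at $69 each.

Tessera: 2 units, pays $138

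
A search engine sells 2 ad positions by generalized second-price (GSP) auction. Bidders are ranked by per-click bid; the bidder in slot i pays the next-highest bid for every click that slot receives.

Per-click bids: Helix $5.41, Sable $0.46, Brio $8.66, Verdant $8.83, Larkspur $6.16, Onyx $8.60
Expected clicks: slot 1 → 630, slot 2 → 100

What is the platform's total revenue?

Sorting advertisers: $8.83 (Verdant) > $8.66 (Brio) > $8.60 (Onyx) > …
Slot 1: Verdant pays $8.66 × 630 = $5455.80
Slot 2: Brio pays $8.60 × 100 = $860.00
Total = $6315.80

Total revenue: $6315.80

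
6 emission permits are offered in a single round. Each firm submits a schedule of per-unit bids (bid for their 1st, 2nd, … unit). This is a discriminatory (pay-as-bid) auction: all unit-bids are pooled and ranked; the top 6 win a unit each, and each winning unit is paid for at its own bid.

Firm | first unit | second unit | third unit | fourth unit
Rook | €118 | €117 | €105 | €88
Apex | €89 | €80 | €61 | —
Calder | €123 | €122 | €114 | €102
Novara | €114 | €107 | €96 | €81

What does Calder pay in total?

Calder pays €359

Pooled unit-bids ranked (top 6): 123 (Calder-1), 122 (Calder-2), 118 (Rook-1), 117 (Rook-2), 114 (Calder-3), 114 (Novara-1)
Next rejected bid: €107 (not a price — pay-as-bid).
Calder's winning unit-bids: 123 + 122 + 114 = €359.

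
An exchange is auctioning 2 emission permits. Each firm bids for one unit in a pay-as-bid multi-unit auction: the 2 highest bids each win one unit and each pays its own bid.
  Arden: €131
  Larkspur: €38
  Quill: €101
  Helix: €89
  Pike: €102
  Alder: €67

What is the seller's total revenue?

Sorting: 131 (Arden), 102 (Pike), 101 (Quill), 89 (Helix), …
Top 2: Arden, Pike.
Total revenue = 131 + 102 = €233.

Total revenue: €233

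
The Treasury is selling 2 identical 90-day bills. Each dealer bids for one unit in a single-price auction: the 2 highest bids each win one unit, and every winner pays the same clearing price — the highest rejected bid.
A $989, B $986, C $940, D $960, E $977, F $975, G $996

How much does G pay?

G pays $986

Bids ranked high→low: 996 (G), 989 (A), 986 (B), 977 (E), …
The 2 highest are G, A.
Highest unsuccessful bid: $986 → clearing price.
G wins → pays $986.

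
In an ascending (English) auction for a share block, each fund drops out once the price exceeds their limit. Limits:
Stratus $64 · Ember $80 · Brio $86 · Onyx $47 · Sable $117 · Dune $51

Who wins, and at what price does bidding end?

Sorting limits: 117 (Sable) > 86 (Brio) > 80 (Ember) > 64 (Stratus) > 51 (Dune) > 47 (Onyx)
Bidding ends when Brio exits at $86; Sable takes it.

Sable wins at $86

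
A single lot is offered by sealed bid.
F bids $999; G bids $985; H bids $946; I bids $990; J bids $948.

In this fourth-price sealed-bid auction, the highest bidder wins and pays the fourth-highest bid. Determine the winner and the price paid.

Bids in order: 999 (F) > 990 (I) > 985 (G) > 948 (J) > 946 (H)
F is highest; pays the fourth-highest bid, $948.

F pays $948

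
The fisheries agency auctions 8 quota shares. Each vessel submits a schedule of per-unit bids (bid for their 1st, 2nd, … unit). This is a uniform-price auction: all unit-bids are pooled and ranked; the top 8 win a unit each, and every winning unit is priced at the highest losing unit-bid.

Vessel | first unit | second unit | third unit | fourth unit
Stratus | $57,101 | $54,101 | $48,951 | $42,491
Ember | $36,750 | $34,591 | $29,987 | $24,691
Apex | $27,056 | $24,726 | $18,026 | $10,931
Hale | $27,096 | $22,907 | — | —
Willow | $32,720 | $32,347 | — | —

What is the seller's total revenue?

Merging the schedules and taking the best 8: 57,101 (Stratus-1), 54,101 (Stratus-2), 48,951 (Stratus-3), 42,491 (Stratus-4), 36,750 (Ember-1), 34,591 (Ember-2), 32,720 (Willow-1), 32,347 (Willow-2)
Highest rejected unit-bid = $29,987.
Allocation: Ember 2, Stratus 4, Willow 2. Every unit priced at $29,987.
Revenue = 8 × 29,987 = $239,896.

Total revenue: $239,896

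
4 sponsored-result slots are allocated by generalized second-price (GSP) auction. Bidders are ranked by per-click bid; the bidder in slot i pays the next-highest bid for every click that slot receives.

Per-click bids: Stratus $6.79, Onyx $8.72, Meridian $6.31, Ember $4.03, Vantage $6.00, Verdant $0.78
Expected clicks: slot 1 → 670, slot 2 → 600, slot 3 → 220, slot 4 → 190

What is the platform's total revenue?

Per-click bids in order: $8.72 (Onyx) > $6.79 (Stratus) > $6.31 (Meridian) > $6.00 (Vantage) > $4.03 (Ember) > …
Slot 1: Onyx pays $6.79 × 670 = $4549.30
Slot 2: Stratus pays $6.31 × 600 = $3786.00
Slot 3: Meridian pays $6.00 × 220 = $1320.00
Slot 4: Vantage pays $4.03 × 190 = $765.70
Total = $10421.00

Total revenue: $10421.00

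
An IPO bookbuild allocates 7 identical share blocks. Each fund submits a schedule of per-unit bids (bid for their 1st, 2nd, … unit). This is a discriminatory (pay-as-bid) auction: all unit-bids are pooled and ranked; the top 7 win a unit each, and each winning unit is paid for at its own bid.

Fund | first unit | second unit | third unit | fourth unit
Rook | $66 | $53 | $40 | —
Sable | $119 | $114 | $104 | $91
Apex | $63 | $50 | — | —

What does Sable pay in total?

Pooled unit-bids ranked (top 7): 119 (Sable-1), 114 (Sable-2), 104 (Sable-3), 91 (Sable-4), 66 (Rook-1), 63 (Apex-1), 53 (Rook-2)
Next rejected bid: $50 (not a price — pay-as-bid).
Sable's winning unit-bids: 119 + 114 + 104 + 91 = $428.

Sable pays $428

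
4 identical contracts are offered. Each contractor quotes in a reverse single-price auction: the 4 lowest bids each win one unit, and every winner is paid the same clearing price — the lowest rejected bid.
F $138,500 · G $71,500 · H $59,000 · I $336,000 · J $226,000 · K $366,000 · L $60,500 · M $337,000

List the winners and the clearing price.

H, L, G, F; each is paid $226,000

Sorting: 59,000 (H), 60,500 (L), 71,500 (G), 138,500 (F), 226,000 (J), 336,000 (I), …
Lowest 4: H, L, G, F.
First losing bid is J's $226,000, which sets the uniform price.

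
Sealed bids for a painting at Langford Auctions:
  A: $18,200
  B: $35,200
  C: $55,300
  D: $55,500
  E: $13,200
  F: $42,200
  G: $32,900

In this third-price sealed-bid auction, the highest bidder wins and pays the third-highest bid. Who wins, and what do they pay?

D pays $42,200

Third-price sealed-bid auction: the highest bidder wins and pays the third-highest bid.
Bids ranked: 55,500 (D) > 55,300 (C) > 42,200 (F) > 35,200 (B) > 32,900 (G) > 18,200 (A) > …
D is highest; pays the third-highest bid, $42,200.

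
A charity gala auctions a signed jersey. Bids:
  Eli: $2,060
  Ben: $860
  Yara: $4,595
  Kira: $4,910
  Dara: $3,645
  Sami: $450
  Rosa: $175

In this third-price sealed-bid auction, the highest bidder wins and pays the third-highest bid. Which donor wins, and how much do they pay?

Third-price sealed-bid auction: the highest bidder wins and pays the third-highest bid.
Bids ranked: 4,910 (Kira) > 4,595 (Yara) > 3,645 (Dara) > 2,060 (Eli) > 860 (Ben) > 450 (Sami) > …
Kira is highest; pays the third-highest bid, $3,645.

Kira pays $3,645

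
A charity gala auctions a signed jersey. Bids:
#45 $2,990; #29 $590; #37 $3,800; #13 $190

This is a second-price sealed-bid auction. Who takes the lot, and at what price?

#37 pays $2,990

Sorting bids: 3,800 (#37) > 2,990 (#45) > 590 (#29) > 190 (#13)
#37 is highest; pays the second-highest bid, $2,990.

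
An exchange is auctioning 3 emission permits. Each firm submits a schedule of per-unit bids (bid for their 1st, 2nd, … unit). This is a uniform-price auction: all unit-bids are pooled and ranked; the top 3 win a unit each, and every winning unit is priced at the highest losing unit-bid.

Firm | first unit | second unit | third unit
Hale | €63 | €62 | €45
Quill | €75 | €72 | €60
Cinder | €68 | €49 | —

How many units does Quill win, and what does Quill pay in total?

Quill: 2 units, pays €126

All unit-bids, highest first — top 3: 75 (Quill-1), 72 (Quill-2), 68 (Cinder-1)
The (k+1)-th unit-bid is €63.
Quill wins 2 unit(s) at €63 each.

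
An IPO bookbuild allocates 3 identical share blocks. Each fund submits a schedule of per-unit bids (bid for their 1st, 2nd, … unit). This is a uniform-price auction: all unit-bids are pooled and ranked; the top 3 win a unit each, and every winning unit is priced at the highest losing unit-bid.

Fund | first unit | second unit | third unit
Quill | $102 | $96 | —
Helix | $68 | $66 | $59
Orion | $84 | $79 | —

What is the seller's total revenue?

Total revenue: $237

Merging the schedules and taking the best 3: 102 (Quill-1), 96 (Quill-2), 84 (Orion-1)
The (k+1)-th unit-bid is $79.
Allocation: Orion 1, Quill 2. Every unit priced at $79.
Revenue = 3 × 79 = $237.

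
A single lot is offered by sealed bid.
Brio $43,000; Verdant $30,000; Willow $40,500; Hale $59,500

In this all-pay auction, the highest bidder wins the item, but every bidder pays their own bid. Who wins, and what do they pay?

All-pay auction: the highest bidder wins the item, but every bidder pays their own bid.
Sorting bids: 59,500 (Hale) > 43,000 (Brio) > 40,500 (Willow) > 30,000 (Verdant)
Hale is highest and takes the item; every bidder forfeits their bid.

Hale pays $59,500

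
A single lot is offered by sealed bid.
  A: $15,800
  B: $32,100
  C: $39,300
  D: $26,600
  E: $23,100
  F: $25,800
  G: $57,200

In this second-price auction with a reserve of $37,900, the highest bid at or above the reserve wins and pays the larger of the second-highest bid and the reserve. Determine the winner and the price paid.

G pays $39,300

Second-price auction with a reserve of $37,900: the highest bid at or above the reserve wins and pays the larger of the second-highest bid and the reserve.
Sorting bids: 57,200 (G) > 39,300 (C) > 32,100 (B) > 26,600 (D) > 25,800 (F) > 23,100 (E) > …
G has the top bid at or above the reserve ($57,200).
max(second-highest $39,300, reserve $37,900) = $39,300; the reserve does not bind.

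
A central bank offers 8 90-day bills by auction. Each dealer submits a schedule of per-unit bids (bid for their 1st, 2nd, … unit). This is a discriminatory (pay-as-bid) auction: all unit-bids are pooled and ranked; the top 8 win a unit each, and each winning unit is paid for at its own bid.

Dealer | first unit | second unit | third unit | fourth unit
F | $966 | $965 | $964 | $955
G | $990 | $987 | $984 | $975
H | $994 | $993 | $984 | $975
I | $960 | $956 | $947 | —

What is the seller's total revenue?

Total revenue: $7,882

Merging the schedules and taking the best 8: 994 (H-1), 993 (H-2), 990 (G-1), 987 (G-2), 984 (G-3), 984 (H-3), 975 (G-4), 975 (H-4)
Next rejected bid: $966 (not a price — pay-as-bid).
Each winning unit pays its own bid.
Revenue = 994 + 993 + 990 + 987 + 984 + 984 + 975 + 975 = $7,882.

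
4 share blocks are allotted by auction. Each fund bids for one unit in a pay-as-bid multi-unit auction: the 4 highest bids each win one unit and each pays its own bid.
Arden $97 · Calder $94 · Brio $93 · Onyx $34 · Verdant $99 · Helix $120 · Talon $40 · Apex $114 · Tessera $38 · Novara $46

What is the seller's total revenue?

Ordering the bids: 120 (Helix), 114 (Apex), 99 (Verdant), 97 (Arden), 94 (Calder), 93 (Brio), …
The 4 highest are Helix, Apex, Verdant, Arden.
Total revenue = 120 + 114 + 99 + 97 = $430.

Total revenue: $430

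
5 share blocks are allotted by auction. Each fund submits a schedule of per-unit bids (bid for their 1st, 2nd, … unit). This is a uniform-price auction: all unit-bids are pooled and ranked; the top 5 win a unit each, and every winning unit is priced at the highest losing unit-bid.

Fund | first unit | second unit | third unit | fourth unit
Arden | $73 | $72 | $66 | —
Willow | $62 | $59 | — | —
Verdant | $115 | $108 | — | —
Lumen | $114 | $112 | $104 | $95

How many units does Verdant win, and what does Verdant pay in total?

All unit-bids, highest first — top 5: 115 (Verdant-1), 114 (Lumen-1), 112 (Lumen-2), 108 (Verdant-2), 104 (Lumen-3)
First bid not allocated: $95.
Verdant wins 2 unit(s) at $95 each.

Verdant: 2 units, pays $190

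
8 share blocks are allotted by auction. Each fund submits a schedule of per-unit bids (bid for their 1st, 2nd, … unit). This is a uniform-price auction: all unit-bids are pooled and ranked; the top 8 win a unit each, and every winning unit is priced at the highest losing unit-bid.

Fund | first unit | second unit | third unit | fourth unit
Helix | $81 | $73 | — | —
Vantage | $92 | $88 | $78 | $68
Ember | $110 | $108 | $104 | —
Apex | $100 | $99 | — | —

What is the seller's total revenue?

Total revenue: $624

Merging the schedules and taking the best 8: 110 (Ember-1), 108 (Ember-2), 104 (Ember-3), 100 (Apex-1), 99 (Apex-2), 92 (Vantage-1), 88 (Vantage-2), 81 (Helix-1)
Highest rejected unit-bid = $78.
Allocation: Apex 2, Ember 3, Helix 1, Vantage 2. Every unit priced at $78.
Revenue = 8 × 78 = $624.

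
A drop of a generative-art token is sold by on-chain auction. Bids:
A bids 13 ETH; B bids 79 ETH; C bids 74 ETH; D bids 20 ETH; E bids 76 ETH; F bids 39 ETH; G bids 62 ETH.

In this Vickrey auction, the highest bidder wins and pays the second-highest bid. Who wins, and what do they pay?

B pays 76 ETH

Bids ranked: 79 (B) > 76 (E) > 74 (C) > 62 (G) > 39 (F) > 20 (D) > …
Second-price: B pays E's bid of 76 ETH.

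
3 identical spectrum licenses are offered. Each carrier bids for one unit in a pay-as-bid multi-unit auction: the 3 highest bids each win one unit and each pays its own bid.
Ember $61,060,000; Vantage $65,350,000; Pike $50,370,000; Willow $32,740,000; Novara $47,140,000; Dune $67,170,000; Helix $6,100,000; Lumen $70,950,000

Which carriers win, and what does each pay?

Lumen $70,950,000, Dune $67,170,000, Vantage $65,350,000

Bids ranked high→low: 70,950,000 (Lumen), 67,170,000 (Dune), 65,350,000 (Vantage), 61,060,000 (Ember), 50,370,000 (Pike), …
The 3 highest are Lumen, Dune, Vantage.
Each winner pays its own bid: Lumen $70,950,000, Dune $67,170,000, Vantage $65,350,000.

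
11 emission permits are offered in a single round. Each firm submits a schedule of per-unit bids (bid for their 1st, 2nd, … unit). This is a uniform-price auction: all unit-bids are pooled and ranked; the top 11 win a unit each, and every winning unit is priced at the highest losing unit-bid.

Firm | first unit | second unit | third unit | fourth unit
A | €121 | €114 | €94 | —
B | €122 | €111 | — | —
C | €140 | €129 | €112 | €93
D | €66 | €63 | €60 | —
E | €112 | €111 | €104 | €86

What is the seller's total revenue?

Total revenue: €1,023

Merging the schedules and taking the best 11: 140 (C-1), 129 (C-2), 122 (B-1), 121 (A-1), 114 (A-2), 112 (C-3), 112 (E-1), 111 (B-2), 111 (E-2), 104 (E-3), 94 (A-3)
First bid not allocated: €93.
Allocation: A 3, B 2, C 3, E 3. Every unit priced at €93.
Revenue = 11 × 93 = €1,023.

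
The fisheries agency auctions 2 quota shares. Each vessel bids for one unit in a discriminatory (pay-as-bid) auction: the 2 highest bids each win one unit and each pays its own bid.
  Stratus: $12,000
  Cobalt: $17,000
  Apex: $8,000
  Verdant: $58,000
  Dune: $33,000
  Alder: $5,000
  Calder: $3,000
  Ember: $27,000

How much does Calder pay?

Calder pays $0

Ordering the bids: 58,000 (Verdant), 33,000 (Dune), 27,000 (Ember), 17,000 (Cobalt), …
The 2 highest are Verdant, Dune.
Calder does not win → $0.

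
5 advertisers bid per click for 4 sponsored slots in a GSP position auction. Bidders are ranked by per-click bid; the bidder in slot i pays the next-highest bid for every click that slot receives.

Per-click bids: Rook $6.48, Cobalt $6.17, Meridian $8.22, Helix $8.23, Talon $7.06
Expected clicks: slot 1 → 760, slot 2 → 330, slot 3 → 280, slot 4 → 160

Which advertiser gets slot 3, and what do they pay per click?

Per-click bids in order: $8.23 (Helix) > $8.22 (Meridian) > $7.06 (Talon) > $6.48 (Rook) > $6.17 (Cobalt)
Slot 3 goes to the third-ranked bidder, Talon, who pays the next bid down: $6.48/click.

Talon; $6.48 per click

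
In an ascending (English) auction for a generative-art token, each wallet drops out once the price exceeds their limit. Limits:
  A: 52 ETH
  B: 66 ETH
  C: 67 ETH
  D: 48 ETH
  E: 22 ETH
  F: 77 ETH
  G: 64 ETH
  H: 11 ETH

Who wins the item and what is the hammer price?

Open ascending-bid auction: the price rises until one bidder remains; the winner pays the price at which the last rival dropped out.
Limits in order: 77 (F) > 67 (C) > 66 (B) > 64 (G) > 52 (A) > 48 (D) > …
Once the price passes 67 ETH, only F is left; the hammer falls at C's limit of 67 ETH.

F wins at 67 ETH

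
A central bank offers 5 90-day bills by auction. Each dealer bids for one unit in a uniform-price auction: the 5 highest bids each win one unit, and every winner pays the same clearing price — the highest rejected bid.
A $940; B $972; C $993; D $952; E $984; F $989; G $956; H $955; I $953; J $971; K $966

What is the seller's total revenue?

Total revenue: $4,830

Ordering the bids: 993 (C), 989 (F), 984 (E), 972 (B), 971 (J), 966 (K), 956 (G), …
Winners (5 units): C, F, E, B, J.
Clearing price = highest rejected bid = $966.
Total revenue = 5 × $966 = $4,830.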